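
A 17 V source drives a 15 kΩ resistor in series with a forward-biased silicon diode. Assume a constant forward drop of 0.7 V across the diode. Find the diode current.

KVL around the loop: 17 = V_D + I·R = 0.7 + I × 15 kΩ.
So I = (17 − 0.7) / 15 kΩ = 16.3 / 15 = 1.09 mA.

I ≈ 1.1 mA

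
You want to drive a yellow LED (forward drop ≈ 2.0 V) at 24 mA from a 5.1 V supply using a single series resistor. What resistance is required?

R ≈ 0.13 kΩ

The resistor drops V_S − V_D = 5.1 − 2.0 = 3.1 V at 24 mA.
R = 3.1 V / 24 mA = 0.129 kΩ.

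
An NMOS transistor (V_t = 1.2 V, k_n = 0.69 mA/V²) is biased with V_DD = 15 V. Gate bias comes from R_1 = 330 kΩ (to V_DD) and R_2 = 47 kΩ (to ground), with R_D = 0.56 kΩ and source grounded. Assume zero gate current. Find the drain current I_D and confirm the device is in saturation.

I_D ≈ 0.15 mA

V_G = V_DD·R_2/(R_1+R_2) = 15×47/377 = 1.87 V. With the source grounded, V_GS = V_G = 1.87 V.
Assume saturation: I_D = (k_n/2)(V_GS − V_t)² = (0.69/2)×(1.87 − 1.2)² = 0.345×0.67² = 0.155 mA.
V_DS = V_DD − I_D·R_D = 15 − 0.155×0.56 = 14.9 V.
Saturation requires V_DS ≥ V_GS − V_t = 0.67 V; 14.9 ≥ 0.67 ✓.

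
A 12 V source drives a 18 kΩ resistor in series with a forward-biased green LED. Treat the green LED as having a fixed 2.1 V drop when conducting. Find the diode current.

KVL around the loop: 12 = V_D + I·R = 2.1 + I × 18 kΩ.
So I = (12 − 2.1) / 18 kΩ = 9.9 / 18 = 0.55 mA.

I ≈ 0.55 mA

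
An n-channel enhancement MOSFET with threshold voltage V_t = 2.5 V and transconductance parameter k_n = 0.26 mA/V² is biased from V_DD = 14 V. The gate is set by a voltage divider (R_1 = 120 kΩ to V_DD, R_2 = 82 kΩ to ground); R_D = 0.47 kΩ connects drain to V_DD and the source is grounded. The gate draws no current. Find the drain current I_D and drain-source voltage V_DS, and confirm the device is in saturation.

I_D ≈ 1.3 mA, V_DS ≈ 13 V

V_G = V_DD·R_2/(R_1+R_2) = 14×82/202 = 5.68 V. With the source grounded, V_GS = V_G = 5.68 V.
Assume saturation: I_D = (k_n/2)(V_GS − V_t)² = (0.26/2)×(5.68 − 2.5)² = 0.13×3.18² = 1.32 mA.
V_DS = V_DD − I_D·R_D = 14 − 1.32×0.47 = 13.4 V.
Saturation requires V_DS ≥ V_GS − V_t = 3.18 V; 13.4 ≥ 3.18 ✓.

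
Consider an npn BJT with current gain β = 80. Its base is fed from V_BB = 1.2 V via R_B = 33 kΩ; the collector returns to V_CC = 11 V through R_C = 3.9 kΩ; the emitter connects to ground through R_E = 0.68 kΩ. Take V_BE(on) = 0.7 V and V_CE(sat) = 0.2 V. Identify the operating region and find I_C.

Assume active. Base-emitter loop: I_B = (V_BB − V_BE)/(R_B + (β+1)R_E) = (1.2 − 0.7)/(33 + 81×0.68) = 0.00568 mA.
I_C = β·I_B = 80×0.00568 = 0.454 mA.
V_CE = V_CC − I_C·R_C − I_E·R_E = 11 − 0.454×3.9 − 0.46×0.68 = 8.92 V > V_CE(sat), so the active-region assumption holds.

active; I_C ≈ 0.45 mA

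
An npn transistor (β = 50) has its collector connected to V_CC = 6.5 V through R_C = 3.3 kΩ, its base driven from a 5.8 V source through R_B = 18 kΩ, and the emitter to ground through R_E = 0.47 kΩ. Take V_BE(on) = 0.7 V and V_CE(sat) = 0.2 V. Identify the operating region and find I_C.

Assume active: I_B = (5.8 − 0.7)/(18 + 51×0.47) = 0.122 mA, I_C = β·I_B = 6.08 mA.
Then V_CE = 6.5 − 6.08×3.3 − 6.2×0.47 = -16.5 V < 0.2 V — the active assumption fails.
Re-solve with V_CE = 0.2 V. KCL at the emitter: V_E/R_E = (V_BB−0.7−V_E)/R_B + (V_CC−0.2−V_E)/R_C, giving V_E = 0.882 V.
I_C = (V_CC − 0.2 − V_E)/R_C = (6.3 − 0.882)/3.3 = 1.64 mA.
Check: I_B = (5.1 − 0.882)/18 = 0.234 mA, and β·I_B = 11.7 mA > I_C, confirming saturation.

saturation; I_C ≈ 1.6 mA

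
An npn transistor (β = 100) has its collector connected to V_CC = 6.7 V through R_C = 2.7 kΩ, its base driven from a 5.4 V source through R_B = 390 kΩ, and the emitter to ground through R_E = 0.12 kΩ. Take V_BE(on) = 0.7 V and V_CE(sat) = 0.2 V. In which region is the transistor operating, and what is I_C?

Assume active. Base-emitter loop: I_B = (V_BB − V_BE)/(R_B + (β+1)R_E) = (5.4 − 0.7)/(390 + 101×0.12) = 0.0117 mA.
I_C = β·I_B = 100×0.0117 = 1.17 mA.
V_CE = V_CC − I_C·R_C − I_E·R_E = 6.7 − 1.17×2.7 − 1.18×0.12 = 3.4 V > V_CE(sat), so the active-region assumption holds.

active; I_C ≈ 1.2 mA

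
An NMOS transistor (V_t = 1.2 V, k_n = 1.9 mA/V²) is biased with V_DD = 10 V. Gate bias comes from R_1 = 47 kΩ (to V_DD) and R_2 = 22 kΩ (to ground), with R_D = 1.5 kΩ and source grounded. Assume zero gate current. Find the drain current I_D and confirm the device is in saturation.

V_G = V_DD·R_2/(R_1+R_2) = 10×22/69 = 3.19 V. With the source grounded, V_GS = V_G = 3.19 V.
Assume saturation: I_D = (k_n/2)(V_GS − V_t)² = (1.9/2)×(3.19 − 1.2)² = 0.95×1.99² = 3.76 mA.
V_DS = V_DD − I_D·R_D = 10 − 3.76×1.5 = 4.37 V.
Saturation requires V_DS ≥ V_GS − V_t = 1.99 V; 4.37 ≥ 1.99 ✓.

I_D ≈ 3.8 mA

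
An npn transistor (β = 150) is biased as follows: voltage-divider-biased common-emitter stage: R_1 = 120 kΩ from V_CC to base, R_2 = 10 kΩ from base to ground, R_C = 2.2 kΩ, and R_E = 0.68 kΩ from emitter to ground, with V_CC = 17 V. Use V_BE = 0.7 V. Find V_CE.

Thevenize the base divider: V_Th = V_CC·R_2/(R_1+R_2) = 17×10/130 = 1.31 V, R_Th = R_1‖R_2 = 9.23 kΩ.
Base-emitter loop: V_Th = I_B·R_Th + V_BE + (β+1)I_B·R_E, so I_B = (1.31 − 0.7) / (9.23 + 151×0.68) = 0.00543 mA.
I_C = β·I_B = 150×0.00543 = 0.815 mA, and I_E = (β+1)I_B = 0.82 mA.
V_CE = V_CC − I_C·R_C − I_E·R_E = 17 − 0.815×2.2 − 0.82×0.68 = 14.7 V.
V_CE = 14.7 V > 0.2 V confirms active-region operation.

V_CE ≈ 15 V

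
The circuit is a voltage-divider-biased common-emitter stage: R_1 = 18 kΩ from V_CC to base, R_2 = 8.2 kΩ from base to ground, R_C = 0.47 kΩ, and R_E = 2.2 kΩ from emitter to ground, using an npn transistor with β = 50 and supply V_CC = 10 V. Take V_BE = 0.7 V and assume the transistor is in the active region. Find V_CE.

V_CE ≈ 7.2 V

Thevenize the base divider: V_Th = V_CC·R_2/(R_1+R_2) = 10×8.2/26.2 = 3.13 V, R_Th = R_1‖R_2 = 5.63 kΩ.
Base-emitter loop: V_Th = I_B·R_Th + V_BE + (β+1)I_B·R_E, so I_B = (3.13 − 0.7) / (5.63 + 51×2.2) = 0.0206 mA.
I_C = β·I_B = 50×0.0206 = 1.03 mA, and I_E = (β+1)I_B = 1.05 mA.
V_CE = V_CC − I_C·R_C − I_E·R_E = 10 − 1.03×0.47 − 1.05×2.2 = 7.2 V.
V_CE = 7.2 V > 0.2 V confirms active-region operation.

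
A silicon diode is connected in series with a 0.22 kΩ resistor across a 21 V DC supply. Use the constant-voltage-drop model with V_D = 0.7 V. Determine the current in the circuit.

I ≈ 92 mA

KVL around the loop: 21 = V_D + I·R = 0.7 + I × 0.22 kΩ.
So I = (21 − 0.7) / 0.22 kΩ = 20.3 / 0.22 = 92.3 mA.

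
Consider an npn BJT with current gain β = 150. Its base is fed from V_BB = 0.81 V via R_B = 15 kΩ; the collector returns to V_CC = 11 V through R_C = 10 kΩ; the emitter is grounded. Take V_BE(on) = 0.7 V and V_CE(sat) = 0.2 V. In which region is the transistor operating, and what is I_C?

saturation; I_C ≈ 1.1 mA

Assume active: I_B = (0.81 − 0.7)/15 = 0.00733 mA, giving I_C = β·I_B = 1.1 mA.
But then V_CE = 11 − 1.1×10 = -0.0000000000000107 V < V_CE(sat) = 0.2 V — impossible in the active region.
So the transistor is saturated. With V_CE = 0.2 V, I_C = (V_CC − 0.2)/R_C = 10.8/10 = 1.08 mA.
Check: β·I_B = 1.1 mA > I_C = 1.08 mA, confirming saturation.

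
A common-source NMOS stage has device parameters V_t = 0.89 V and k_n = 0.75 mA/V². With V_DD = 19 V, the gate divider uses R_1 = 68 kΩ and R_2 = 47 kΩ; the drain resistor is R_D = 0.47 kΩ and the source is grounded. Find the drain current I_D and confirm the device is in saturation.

I_D ≈ 18 mA

V_G = V_DD·R_2/(R_1+R_2) = 19×47/115 = 7.77 V. With the source grounded, V_GS = V_G = 7.77 V.
Assume saturation: I_D = (k_n/2)(V_GS − V_t)² = (0.75/2)×(7.77 − 0.89)² = 0.375×6.88² = 17.7 mA.
V_DS = V_DD − I_D·R_D = 19 − 17.7×0.47 = 10.7 V.
Saturation requires V_DS ≥ V_GS − V_t = 6.88 V; 10.7 ≥ 6.88 ✓.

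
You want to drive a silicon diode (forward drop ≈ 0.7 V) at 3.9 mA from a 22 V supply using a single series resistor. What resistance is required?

The resistor drops V_S − V_D = 22 − 0.7 = 21.3 V at 3.9 mA.
R = 21.3 V / 3.9 mA = 5.46 kΩ.

R ≈ 5.5 kΩ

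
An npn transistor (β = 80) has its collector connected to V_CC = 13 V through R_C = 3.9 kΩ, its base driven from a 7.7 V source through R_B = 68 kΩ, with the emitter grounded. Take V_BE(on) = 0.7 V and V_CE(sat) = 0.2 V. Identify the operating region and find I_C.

saturation; I_C ≈ 3.3 mA

Assume active: I_B = (7.7 − 0.7)/68 = 0.103 mA, giving I_C = β·I_B = 8.24 mA.
But then V_CE = 13 − 8.24×3.9 = -19.1 V < V_CE(sat) = 0.2 V — impossible in the active region.
So the transistor is saturated. With V_CE = 0.2 V, I_C = (V_CC − 0.2)/R_C = 12.8/3.9 = 3.28 mA.
Check: β·I_B = 8.24 mA > I_C = 3.28 mA, confirming saturation.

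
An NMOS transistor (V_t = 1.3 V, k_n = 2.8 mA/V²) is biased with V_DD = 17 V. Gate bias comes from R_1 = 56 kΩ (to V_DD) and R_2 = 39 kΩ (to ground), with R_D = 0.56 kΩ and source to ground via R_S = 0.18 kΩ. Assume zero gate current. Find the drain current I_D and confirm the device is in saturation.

V_G = V_DD·R_2/(R_1+R_2) = 17×39/95 = 6.98 V.
Assume saturation: I_D = (k_n/2)(V_GS − V_t)² with V_GS = V_G − I_D·R_S = 6.98 − 0.18·I_D.
Substituting gives 0.0454·I_D² − 3.86·I_D + 45.2 = 0, with roots I_D = 14 or 71.2 mA.
The root I_D = 71.2 mA gives V_GS = -5.83 V ≤ V_t, so take I_D = 14 mA.
Then V_GS = 4.46 V and V_DS = V_DD − I_D(R_D+R_S) = 17 − 14×0.74 = 6.65 V.
Saturation requires V_DS ≥ V_GS − V_t = 3.16 V; 6.65 ≥ 3.16 ✓.

I_D ≈ 14 mA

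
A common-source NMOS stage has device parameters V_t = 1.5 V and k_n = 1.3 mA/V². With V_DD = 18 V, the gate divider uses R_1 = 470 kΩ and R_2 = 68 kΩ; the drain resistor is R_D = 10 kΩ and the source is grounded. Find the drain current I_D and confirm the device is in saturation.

I_D ≈ 0.39 mA

V_G = V_DD·R_2/(R_1+R_2) = 18×68/538 = 2.28 V. With the source grounded, V_GS = V_G = 2.28 V.
Assume saturation: I_D = (k_n/2)(V_GS − V_t)² = (1.3/2)×(2.28 − 1.5)² = 0.65×0.775² = 0.39 mA.
V_DS = V_DD − I_D·R_D = 18 − 0.39×10 = 14.1 V.
Saturation requires V_DS ≥ V_GS − V_t = 0.775 V; 14.1 ≥ 0.775 ✓.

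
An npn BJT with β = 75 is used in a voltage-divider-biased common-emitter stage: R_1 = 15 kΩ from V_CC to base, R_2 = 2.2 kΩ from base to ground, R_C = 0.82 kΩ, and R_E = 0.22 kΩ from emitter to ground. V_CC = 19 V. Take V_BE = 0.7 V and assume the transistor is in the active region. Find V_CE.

Thevenize the base divider: V_Th = V_CC·R_2/(R_1+R_2) = 19×2.2/17.2 = 2.43 V, R_Th = R_1‖R_2 = 1.92 kΩ.
Base-emitter loop: V_Th = I_B·R_Th + V_BE + (β+1)I_B·R_E, so I_B = (2.43 − 0.7) / (1.92 + 76×0.22) = 0.0928 mA.
I_C = β·I_B = 75×0.0928 = 6.96 mA, and I_E = (β+1)I_B = 7.06 mA.
V_CE = V_CC − I_C·R_C − I_E·R_E = 19 − 6.96×0.82 − 7.06×0.22 = 11.7 V.
V_CE = 11.7 V > 0.2 V confirms active-region operation.

V_CE ≈ 12 V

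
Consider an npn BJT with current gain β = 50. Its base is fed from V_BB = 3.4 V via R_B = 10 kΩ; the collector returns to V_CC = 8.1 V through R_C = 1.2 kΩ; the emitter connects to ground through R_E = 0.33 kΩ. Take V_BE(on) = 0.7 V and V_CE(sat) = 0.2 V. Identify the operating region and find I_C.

active; I_C ≈ 5 mA

Assume active. Base-emitter loop: I_B = (V_BB − V_BE)/(R_B + (β+1)R_E) = (3.4 − 0.7)/(10 + 51×0.33) = 0.101 mA.
I_C = β·I_B = 50×0.101 = 5.03 mA.
V_CE = V_CC − I_C·R_C − I_E·R_E = 8.1 − 5.03×1.2 − 5.13×0.33 = 0.368 V > V_CE(sat), so the active-region assumption holds.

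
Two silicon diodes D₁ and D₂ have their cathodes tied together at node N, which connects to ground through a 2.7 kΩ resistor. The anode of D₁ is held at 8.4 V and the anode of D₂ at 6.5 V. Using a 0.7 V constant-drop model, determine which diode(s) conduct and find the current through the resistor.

Only D₁ conducts; I_R ≈ 2.9 mA

Assume both conduct. Then node N would need to be at both 8.4−0.7 = 7.7 V and 6.5−0.7 = 5.8 V, which is impossible.
Assume only D₁ conducts: V_N = 8.4 − 0.7 = 7.7 V, so I_R = 7.7/2.7 = 2.85 mA.
Check D₂: its anode-to-cathode voltage is 6.5 − 7.7 = -1.2 V < 0.7 V, so it is off. The assumption is consistent.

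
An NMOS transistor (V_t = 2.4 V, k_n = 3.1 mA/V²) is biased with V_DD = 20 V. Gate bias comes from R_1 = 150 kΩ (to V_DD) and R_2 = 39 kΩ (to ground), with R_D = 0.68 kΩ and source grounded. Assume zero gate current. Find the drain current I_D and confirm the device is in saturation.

V_G = V_DD·R_2/(R_1+R_2) = 20×39/189 = 4.13 V. With the source grounded, V_GS = V_G = 4.13 V.
Assume saturation: I_D = (k_n/2)(V_GS − V_t)² = (3.1/2)×(4.13 − 2.4)² = 1.55×1.73² = 4.62 mA.
V_DS = V_DD − I_D·R_D = 20 − 4.62×0.68 = 16.9 V.
Saturation requires V_DS ≥ V_GS − V_t = 1.73 V; 16.9 ≥ 1.73 ✓.

I_D ≈ 4.6 mA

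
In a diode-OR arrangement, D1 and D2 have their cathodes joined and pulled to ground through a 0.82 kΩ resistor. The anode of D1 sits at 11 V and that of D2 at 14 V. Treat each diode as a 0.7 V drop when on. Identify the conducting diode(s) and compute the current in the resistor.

Assume both conduct. Then node N would need to be at both 11−0.7 = 10.3 V and 14−0.7 = 13.3 V, which is impossible.
Assume only D2 conducts: V_N = 14 − 0.7 = 13.3 V, so I_R = 13.3/0.82 = 16.2 mA.
Check D1: its anode-to-cathode voltage is 11 − 13.3 = -2.3 V < 0.7 V, so it is off. The assumption is consistent.

Only D2 conducts; I_R ≈ 16 mA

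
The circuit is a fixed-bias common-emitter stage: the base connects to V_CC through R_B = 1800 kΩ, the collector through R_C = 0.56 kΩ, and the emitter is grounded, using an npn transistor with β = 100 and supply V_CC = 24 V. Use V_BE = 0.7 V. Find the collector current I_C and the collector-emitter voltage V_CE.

Base loop: V_CC = I_B·R_B + V_BE, so I_B = (24 − 0.7)/1800 kΩ = 0.0129 mA.
In the active region I_C = β·I_B = 100 × 0.0129 = 1.29 mA.
Collector loop: V_CE = V_CC − I_C·R_C = 24 − 1.29×0.56 = 23.3 V.
Since V_CE = 23.3 V > V_CE(sat) ≈ 0.2 V, the transistor is in the active region as assumed.

I_C ≈ 1.3 mA, V_CE ≈ 23 V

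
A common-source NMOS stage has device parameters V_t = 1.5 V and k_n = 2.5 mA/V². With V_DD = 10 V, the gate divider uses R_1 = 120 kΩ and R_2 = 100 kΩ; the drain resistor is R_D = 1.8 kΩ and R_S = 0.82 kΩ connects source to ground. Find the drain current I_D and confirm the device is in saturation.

I_D ≈ 2.1 mA

V_G = V_DD·R_2/(R_1+R_2) = 10×100/220 = 4.55 V.
Assume saturation: I_D = (k_n/2)(V_GS − V_t)² with V_GS = V_G − I_D·R_S = 4.55 − 0.82·I_D.
Substituting gives 0.84·I_D² − 7.24·I_D + 11.6 = 0, with roots I_D = 2.12 or 6.49 mA.
The root I_D = 6.49 mA gives V_GS = -0.779 V ≤ V_t, so take I_D = 2.12 mA.
Then V_GS = 2.8 V and V_DS = V_DD − I_D(R_D+R_S) = 10 − 2.12×2.62 = 4.43 V.
Saturation requires V_DS ≥ V_GS − V_t = 1.3 V; 4.43 ≥ 1.3 ✓.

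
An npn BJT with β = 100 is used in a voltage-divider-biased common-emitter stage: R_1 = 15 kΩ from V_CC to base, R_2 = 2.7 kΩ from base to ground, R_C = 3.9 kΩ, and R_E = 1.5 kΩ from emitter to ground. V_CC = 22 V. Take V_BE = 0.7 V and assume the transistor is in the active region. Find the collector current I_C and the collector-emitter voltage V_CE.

Thevenize the base divider: V_Th = V_CC·R_2/(R_1+R_2) = 22×2.7/17.7 = 3.36 V, R_Th = R_1‖R_2 = 2.29 kΩ.
Base-emitter loop: V_Th = I_B·R_Th + V_BE + (β+1)I_B·R_E, so I_B = (3.36 − 0.7) / (2.29 + 101×1.5) = 0.0173 mA.
I_C = β·I_B = 100×0.0173 = 1.73 mA, and I_E = (β+1)I_B = 1.74 mA.
V_CE = V_CC − I_C·R_C − I_E·R_E = 22 − 1.73×3.9 − 1.74×1.5 = 12.6 V.
V_CE = 12.6 V > 0.2 V confirms active-region operation.

I_C ≈ 1.7 mA, V_CE ≈ 13 V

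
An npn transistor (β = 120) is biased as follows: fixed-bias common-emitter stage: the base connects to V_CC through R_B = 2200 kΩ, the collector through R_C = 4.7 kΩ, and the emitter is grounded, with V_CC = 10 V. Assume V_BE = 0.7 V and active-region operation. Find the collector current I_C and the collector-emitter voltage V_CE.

Base loop: V_CC = I_B·R_B + V_BE, so I_B = (10 − 0.7)/2200 kΩ = 0.00423 mA.
In the active region I_C = β·I_B = 120 × 0.00423 = 0.507 mA.
Collector loop: V_CE = V_CC − I_C·R_C = 10 − 0.507×4.7 = 7.62 V.
Since V_CE = 7.62 V > V_CE(sat) ≈ 0.2 V, the transistor is in the active region as assumed.

I_C ≈ 0.51 mA, V_CE ≈ 7.6 V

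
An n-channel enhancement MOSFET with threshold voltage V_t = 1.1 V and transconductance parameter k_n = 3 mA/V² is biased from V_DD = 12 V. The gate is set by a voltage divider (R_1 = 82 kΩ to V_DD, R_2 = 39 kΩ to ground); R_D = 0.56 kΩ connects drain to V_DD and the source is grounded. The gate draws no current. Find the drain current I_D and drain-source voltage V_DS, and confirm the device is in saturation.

I_D ≈ 11 mA, V_DS ≈ 5.6 V

V_G = V_DD·R_2/(R_1+R_2) = 12×39/121 = 3.87 V. With the source grounded, V_GS = V_G = 3.87 V.
Assume saturation: I_D = (k_n/2)(V_GS − V_t)² = (3/2)×(3.87 − 1.1)² = 1.5×2.77² = 11.5 mA.
V_DS = V_DD − I_D·R_D = 12 − 11.5×0.56 = 5.57 V.
Saturation requires V_DS ≥ V_GS − V_t = 2.77 V; 5.57 ≥ 2.77 ✓.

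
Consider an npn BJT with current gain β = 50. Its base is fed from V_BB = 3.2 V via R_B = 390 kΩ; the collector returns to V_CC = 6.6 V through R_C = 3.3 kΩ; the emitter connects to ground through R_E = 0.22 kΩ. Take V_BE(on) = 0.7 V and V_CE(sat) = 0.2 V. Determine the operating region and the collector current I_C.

active; I_C ≈ 0.31 mA

Assume active. Base-emitter loop: I_B = (V_BB − V_BE)/(R_B + (β+1)R_E) = (3.2 − 0.7)/(390 + 51×0.22) = 0.00623 mA.
I_C = β·I_B = 50×0.00623 = 0.312 mA.
V_CE = V_CC − I_C·R_C − I_E·R_E = 6.6 − 0.312×3.3 − 0.318×0.22 = 5.5 V > V_CE(sat), so the active-region assumption holds.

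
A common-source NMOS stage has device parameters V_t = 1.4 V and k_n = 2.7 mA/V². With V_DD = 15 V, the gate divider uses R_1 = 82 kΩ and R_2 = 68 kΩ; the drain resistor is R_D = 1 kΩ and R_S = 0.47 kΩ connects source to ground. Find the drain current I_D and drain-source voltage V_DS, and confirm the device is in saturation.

V_G = V_DD·R_2/(R_1+R_2) = 15×68/150 = 6.8 V.
Assume saturation: I_D = (k_n/2)(V_GS − V_t)² with V_GS = V_G − I_D·R_S = 6.8 − 0.47·I_D.
Substituting gives 0.298·I_D² − 7.85·I_D + 39.4 = 0, with roots I_D = 6.74 or 19.6 mA.
The root I_D = 19.6 mA gives V_GS = -2.41 V ≤ V_t, so take I_D = 6.74 mA.
Then V_GS = 3.63 V and V_DS = V_DD − I_D(R_D+R_S) = 15 − 6.74×1.47 = 5.1 V.
Saturation requires V_DS ≥ V_GS − V_t = 2.23 V; 5.1 ≥ 2.23 ✓.

I_D ≈ 6.7 mA, V_DS ≈ 5.1 V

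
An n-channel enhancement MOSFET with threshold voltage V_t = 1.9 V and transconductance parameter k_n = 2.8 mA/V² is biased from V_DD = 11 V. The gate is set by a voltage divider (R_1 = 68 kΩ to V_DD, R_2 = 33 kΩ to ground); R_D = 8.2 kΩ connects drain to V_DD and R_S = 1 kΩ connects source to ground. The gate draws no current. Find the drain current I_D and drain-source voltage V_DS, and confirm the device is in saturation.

I_D ≈ 0.89 mA, V_DS ≈ 2.8 V

V_G = V_DD·R_2/(R_1+R_2) = 11×33/101 = 3.59 V.
Assume saturation: I_D = (k_n/2)(V_GS − V_t)² with V_GS = V_G − I_D·R_S = 3.59 − 1·I_D.
Substituting gives 1.4·I_D² − 5.74·I_D + 4.02 = 0, with roots I_D = 0.895 or 3.21 mA.
The root I_D = 3.21 mA gives V_GS = 0.386 V ≤ V_t, so take I_D = 0.895 mA.
Then V_GS = 2.7 V and V_DS = V_DD − I_D(R_D+R_S) = 11 − 0.895×9.2 = 2.77 V.
Saturation requires V_DS ≥ V_GS − V_t = 0.799 V; 2.77 ≥ 0.799 ✓.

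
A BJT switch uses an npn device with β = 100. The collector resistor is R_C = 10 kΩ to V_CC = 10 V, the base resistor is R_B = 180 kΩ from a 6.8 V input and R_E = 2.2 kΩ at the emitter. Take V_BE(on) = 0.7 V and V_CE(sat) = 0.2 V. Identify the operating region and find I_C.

Assume active: I_B = (6.8 − 0.7)/(180 + 101×2.2) = 0.0152 mA, I_C = β·I_B = 1.52 mA.
Then V_CE = 10 − 1.52×10 − 1.53×2.2 = -8.54 V < 0.2 V — the active assumption fails.
Re-solve with V_CE = 0.2 V. KCL at the emitter: V_E/R_E = (V_BB−0.7−V_E)/R_B + (V_CC−0.2−V_E)/R_C, giving V_E = 1.81 V.
I_C = (V_CC − 0.2 − V_E)/R_C = (9.8 − 1.81)/10 = 0.799 mA.
Check: I_B = (6.1 − 1.81)/180 = 0.0238 mA, and β·I_B = 2.38 mA > I_C, confirming saturation.

saturation; I_C ≈ 0.8 mA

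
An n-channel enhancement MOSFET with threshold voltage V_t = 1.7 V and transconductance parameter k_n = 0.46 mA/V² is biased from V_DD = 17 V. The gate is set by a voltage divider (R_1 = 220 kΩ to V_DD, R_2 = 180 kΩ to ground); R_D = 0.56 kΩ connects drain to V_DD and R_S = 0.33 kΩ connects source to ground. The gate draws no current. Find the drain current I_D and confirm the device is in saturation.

V_G = V_DD·R_2/(R_1+R_2) = 17×180/400 = 7.65 V.
Assume saturation: I_D = (k_n/2)(V_GS − V_t)² with V_GS = V_G − I_D·R_S = 7.65 − 0.33·I_D.
Substituting gives 0.025·I_D² − 1.9·I_D + 8.14 = 0, with roots I_D = 4.55 or 71.4 mA.
The root I_D = 71.4 mA gives V_GS = -15.9 V ≤ V_t, so take I_D = 4.55 mA.
Then V_GS = 6.15 V and V_DS = V_DD − I_D(R_D+R_S) = 17 − 4.55×0.89 = 12.9 V.
Saturation requires V_DS ≥ V_GS − V_t = 4.45 V; 12.9 ≥ 4.45 ✓.

I_D ≈ 4.6 mA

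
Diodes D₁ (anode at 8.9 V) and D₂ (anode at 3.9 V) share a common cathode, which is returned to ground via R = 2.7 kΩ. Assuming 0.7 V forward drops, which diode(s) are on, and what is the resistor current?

Only D₁ conducts; I_R ≈ 3 mA

Assume both conduct. Then node N would need to be at both 8.9−0.7 = 8.2 V and 3.9−0.7 = 3.2 V, which is impossible.
Assume only D₁ conducts: V_N = 8.9 − 0.7 = 8.2 V, so I_R = 8.2/2.7 = 3.04 mA.
Check D₂: its anode-to-cathode voltage is 3.9 − 8.2 = -4.3 V < 0.7 V, so it is off. The assumption is consistent.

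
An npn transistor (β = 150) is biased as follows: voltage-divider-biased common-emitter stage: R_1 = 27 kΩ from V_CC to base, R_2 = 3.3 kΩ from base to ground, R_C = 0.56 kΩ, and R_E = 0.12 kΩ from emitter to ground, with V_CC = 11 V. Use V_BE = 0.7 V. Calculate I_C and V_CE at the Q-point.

I_C ≈ 3.5 mA, V_CE ≈ 8.6 V

Thevenize the base divider: V_Th = V_CC·R_2/(R_1+R_2) = 11×3.3/30.3 = 1.2 V, R_Th = R_1‖R_2 = 2.94 kΩ.
Base-emitter loop: V_Th = I_B·R_Th + V_BE + (β+1)I_B·R_E, so I_B = (1.2 − 0.7) / (2.94 + 151×0.12) = 0.0236 mA.
I_C = β·I_B = 150×0.0236 = 3.55 mA, and I_E = (β+1)I_B = 3.57 mA.
V_CE = V_CC − I_C·R_C − I_E·R_E = 11 − 3.55×0.56 − 3.57×0.12 = 8.59 V.
V_CE = 8.59 V > 0.2 V confirms active-region operation.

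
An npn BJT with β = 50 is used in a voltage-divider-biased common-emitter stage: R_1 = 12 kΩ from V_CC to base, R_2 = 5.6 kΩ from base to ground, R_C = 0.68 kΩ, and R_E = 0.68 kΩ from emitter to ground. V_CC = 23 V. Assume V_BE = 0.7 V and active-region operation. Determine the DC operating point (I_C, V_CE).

I_C ≈ 8.6 mA, V_CE ≈ 11 V

Thevenize the base divider: V_Th = V_CC·R_2/(R_1+R_2) = 23×5.6/17.6 = 7.32 V, R_Th = R_1‖R_2 = 3.82 kΩ.
Base-emitter loop: V_Th = I_B·R_Th + V_BE + (β+1)I_B·R_E, so I_B = (7.32 − 0.7) / (3.82 + 51×0.68) = 0.172 mA.
I_C = β·I_B = 50×0.172 = 8.6 mA, and I_E = (β+1)I_B = 8.77 mA.
V_CE = V_CC − I_C·R_C − I_E·R_E = 23 − 8.6×0.68 − 8.77×0.68 = 11.2 V.
V_CE = 11.2 V > 0.2 V confirms active-region operation.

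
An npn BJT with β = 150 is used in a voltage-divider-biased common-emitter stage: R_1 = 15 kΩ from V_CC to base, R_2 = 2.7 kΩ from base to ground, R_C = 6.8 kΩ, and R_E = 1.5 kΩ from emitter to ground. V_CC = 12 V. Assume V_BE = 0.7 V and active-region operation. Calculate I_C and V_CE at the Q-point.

Thevenize the base divider: V_Th = V_CC·R_2/(R_1+R_2) = 12×2.7/17.7 = 1.83 V, R_Th = R_1‖R_2 = 2.29 kΩ.
Base-emitter loop: V_Th = I_B·R_Th + V_BE + (β+1)I_B·R_E, so I_B = (1.83 − 0.7) / (2.29 + 151×1.5) = 0.00494 mA.
I_C = β·I_B = 150×0.00494 = 0.741 mA, and I_E = (β+1)I_B = 0.746 mA.
V_CE = V_CC − I_C·R_C − I_E·R_E = 12 − 0.741×6.8 − 0.746×1.5 = 5.84 V.
V_CE = 5.84 V > 0.2 V confirms active-region operation.

I_C ≈ 0.74 mA, V_CE ≈ 5.8 V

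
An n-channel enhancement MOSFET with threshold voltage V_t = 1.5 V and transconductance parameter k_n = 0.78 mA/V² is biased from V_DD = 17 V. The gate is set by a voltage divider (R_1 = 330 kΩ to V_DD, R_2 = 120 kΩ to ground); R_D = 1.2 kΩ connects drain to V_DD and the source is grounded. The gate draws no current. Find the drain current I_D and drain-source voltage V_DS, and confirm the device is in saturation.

V_G = V_DD·R_2/(R_1+R_2) = 17×120/450 = 4.53 V. With the source grounded, V_GS = V_G = 4.53 V.
Assume saturation: I_D = (k_n/2)(V_GS − V_t)² = (0.78/2)×(4.53 − 1.5)² = 0.39×3.03² = 3.59 mA.
V_DS = V_DD − I_D·R_D = 17 − 3.59×1.2 = 12.7 V.
Saturation requires V_DS ≥ V_GS − V_t = 3.03 V; 12.7 ≥ 3.03 ✓.

I_D ≈ 3.6 mA, V_DS ≈ 13 V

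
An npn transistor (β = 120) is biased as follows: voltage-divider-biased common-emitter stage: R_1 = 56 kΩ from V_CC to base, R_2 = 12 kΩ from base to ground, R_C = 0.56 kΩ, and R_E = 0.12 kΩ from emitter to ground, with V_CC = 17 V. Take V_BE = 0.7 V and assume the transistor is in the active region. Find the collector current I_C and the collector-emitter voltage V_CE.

I_C ≈ 11 mA, V_CE ≈ 9.3 V

Thevenize the base divider: V_Th = V_CC·R_2/(R_1+R_2) = 17×12/68 = 3 V, R_Th = R_1‖R_2 = 9.88 kΩ.
Base-emitter loop: V_Th = I_B·R_Th + V_BE + (β+1)I_B·R_E, so I_B = (3 − 0.7) / (9.88 + 121×0.12) = 0.0943 mA.
I_C = β·I_B = 120×0.0943 = 11.3 mA, and I_E = (β+1)I_B = 11.4 mA.
V_CE = V_CC − I_C·R_C − I_E·R_E = 17 − 11.3×0.56 − 11.4×0.12 = 9.3 V.
V_CE = 9.3 V > 0.2 V confirms active-region operation.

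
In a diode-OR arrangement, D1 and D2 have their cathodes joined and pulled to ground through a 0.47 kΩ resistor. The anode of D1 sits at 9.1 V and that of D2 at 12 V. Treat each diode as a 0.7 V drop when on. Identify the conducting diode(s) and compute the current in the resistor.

Only D2 conducts; I_R ≈ 24 mA

Assume both conduct. Then node N would need to be at both 9.1−0.7 = 8.4 V and 12−0.7 = 11.3 V, which is impossible.
Assume only D2 conducts: V_N = 12 − 0.7 = 11.3 V, so I_R = 11.3/0.47 = 24 mA.
Check D1: its anode-to-cathode voltage is 9.1 − 11.3 = -2.2 V < 0.7 V, so it is off. The assumption is consistent.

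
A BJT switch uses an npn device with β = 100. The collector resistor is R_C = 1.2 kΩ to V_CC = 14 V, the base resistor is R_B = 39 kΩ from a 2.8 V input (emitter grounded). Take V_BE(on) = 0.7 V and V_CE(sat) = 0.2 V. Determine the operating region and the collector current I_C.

active; I_C ≈ 5.4 mA

Assume active. Base-emitter loop: I_B = (V_BB − V_BE)/R_B = (2.8 − 0.7)/39 = 0.0538 mA.
I_C = β·I_B = 100×0.0538 = 5.38 mA.
V_CE = V_CC − I_C·R_C = 14 − 5.38×1.2 = 7.54 V > V_CE(sat), so the active-region assumption holds.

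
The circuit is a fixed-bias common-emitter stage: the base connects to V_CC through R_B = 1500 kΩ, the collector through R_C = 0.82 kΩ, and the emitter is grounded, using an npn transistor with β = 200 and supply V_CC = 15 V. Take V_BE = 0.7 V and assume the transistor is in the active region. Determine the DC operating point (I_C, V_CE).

Base loop: V_CC = I_B·R_B + V_BE, so I_B = (15 − 0.7)/1500 kΩ = 0.00953 mA.
In the active region I_C = β·I_B = 200 × 0.00953 = 1.91 mA.
Collector loop: V_CE = V_CC − I_C·R_C = 15 − 1.91×0.82 = 13.4 V.
Since V_CE = 13.4 V > V_CE(sat) ≈ 0.2 V, the transistor is in the active region as assumed.

I_C ≈ 1.9 mA, V_CE ≈ 13 V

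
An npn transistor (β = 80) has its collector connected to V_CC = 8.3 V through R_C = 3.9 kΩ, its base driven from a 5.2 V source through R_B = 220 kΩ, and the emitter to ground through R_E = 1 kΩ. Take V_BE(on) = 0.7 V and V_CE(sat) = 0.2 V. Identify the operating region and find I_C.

active; I_C ≈ 1.2 mA

Assume active. Base-emitter loop: I_B = (V_BB − V_BE)/(R_B + (β+1)R_E) = (5.2 − 0.7)/(220 + 81×1) = 0.015 mA.
I_C = β·I_B = 80×0.015 = 1.2 mA.
V_CE = V_CC − I_C·R_C − I_E·R_E = 8.3 − 1.2×3.9 − 1.21×1 = 2.42 V > V_CE(sat), so the active-region assumption holds.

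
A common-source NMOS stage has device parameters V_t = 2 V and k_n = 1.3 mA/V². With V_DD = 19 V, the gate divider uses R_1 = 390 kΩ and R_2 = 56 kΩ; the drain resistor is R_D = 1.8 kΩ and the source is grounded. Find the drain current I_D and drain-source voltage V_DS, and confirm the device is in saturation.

I_D ≈ 0.097 mA, V_DS ≈ 19 V

V_G = V_DD·R_2/(R_1+R_2) = 19×56/446 = 2.39 V. With the source grounded, V_GS = V_G = 2.39 V.
Assume saturation: I_D = (k_n/2)(V_GS − V_t)² = (1.3/2)×(2.39 − 2)² = 0.65×0.386² = 0.0967 mA.
V_DS = V_DD − I_D·R_D = 19 − 0.0967×1.8 = 18.8 V.
Saturation requires V_DS ≥ V_GS − V_t = 0.386 V; 18.8 ≥ 0.386 ✓.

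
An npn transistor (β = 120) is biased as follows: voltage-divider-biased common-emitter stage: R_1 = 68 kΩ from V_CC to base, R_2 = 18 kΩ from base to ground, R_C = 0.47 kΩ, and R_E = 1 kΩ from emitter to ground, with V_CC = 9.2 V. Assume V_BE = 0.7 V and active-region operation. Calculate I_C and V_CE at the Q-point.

I_C ≈ 1.1 mA, V_CE ≈ 7.6 V

Thevenize the base divider: V_Th = V_CC·R_2/(R_1+R_2) = 9.2×18/86 = 1.93 V, R_Th = R_1‖R_2 = 14.2 kΩ.
Base-emitter loop: V_Th = I_B·R_Th + V_BE + (β+1)I_B·R_E, so I_B = (1.93 − 0.7) / (14.2 + 121×1) = 0.00906 mA.
I_C = β·I_B = 120×0.00906 = 1.09 mA, and I_E = (β+1)I_B = 1.1 mA.
V_CE = V_CC − I_C·R_C − I_E·R_E = 9.2 − 1.09×0.47 − 1.1×1 = 7.59 V.
V_CE = 7.59 V > 0.2 V confirms active-region operation.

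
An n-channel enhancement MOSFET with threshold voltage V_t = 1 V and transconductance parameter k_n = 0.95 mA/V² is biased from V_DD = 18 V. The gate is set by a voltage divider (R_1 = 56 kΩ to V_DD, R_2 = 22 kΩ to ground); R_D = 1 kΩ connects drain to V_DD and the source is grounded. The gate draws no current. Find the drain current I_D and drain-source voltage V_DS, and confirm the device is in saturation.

I_D ≈ 7.9 mA, V_DS ≈ 10 V

V_G = V_DD·R_2/(R_1+R_2) = 18×22/78 = 5.08 V. With the source grounded, V_GS = V_G = 5.08 V.
Assume saturation: I_D = (k_n/2)(V_GS − V_t)² = (0.95/2)×(5.08 − 1)² = 0.475×4.08² = 7.9 mA.
V_DS = V_DD − I_D·R_D = 18 − 7.9×1 = 10.1 V.
Saturation requires V_DS ≥ V_GS − V_t = 4.08 V; 10.1 ≥ 4.08 ✓.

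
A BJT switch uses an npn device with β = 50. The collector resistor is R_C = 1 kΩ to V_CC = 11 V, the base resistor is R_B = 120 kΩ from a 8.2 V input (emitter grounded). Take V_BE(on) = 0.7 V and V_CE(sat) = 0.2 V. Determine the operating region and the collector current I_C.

active; I_C ≈ 3.1 mA

Assume active. Base-emitter loop: I_B = (V_BB − V_BE)/R_B = (8.2 − 0.7)/120 = 0.0625 mA.
I_C = β·I_B = 50×0.0625 = 3.12 mA.
V_CE = V_CC − I_C·R_C = 11 − 3.12×1 = 7.88 V > V_CE(sat), so the active-region assumption holds.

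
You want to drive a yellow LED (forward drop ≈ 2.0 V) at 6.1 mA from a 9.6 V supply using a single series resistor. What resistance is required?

R ≈ 1.2 kΩ

The resistor drops V_S − V_D = 9.6 − 2.0 = 7.6 V at 6.1 mA.
R = 7.6 V / 6.1 mA = 1.25 kΩ.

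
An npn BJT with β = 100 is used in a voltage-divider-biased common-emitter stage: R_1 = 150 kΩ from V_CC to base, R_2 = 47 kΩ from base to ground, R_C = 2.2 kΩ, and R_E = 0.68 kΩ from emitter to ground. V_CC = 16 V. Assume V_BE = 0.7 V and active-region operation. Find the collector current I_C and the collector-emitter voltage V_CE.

I_C ≈ 3 mA, V_CE ≈ 7.4 V

Thevenize the base divider: V_Th = V_CC·R_2/(R_1+R_2) = 16×47/197 = 3.82 V, R_Th = R_1‖R_2 = 35.8 kΩ.
Base-emitter loop: V_Th = I_B·R_Th + V_BE + (β+1)I_B·R_E, so I_B = (3.82 − 0.7) / (35.8 + 101×0.68) = 0.0298 mA.
I_C = β·I_B = 100×0.0298 = 2.98 mA, and I_E = (β+1)I_B = 3.01 mA.
V_CE = V_CC − I_C·R_C − I_E·R_E = 16 − 2.98×2.2 − 3.01×0.68 = 7.39 V.
V_CE = 7.39 V > 0.2 V confirms active-region operation.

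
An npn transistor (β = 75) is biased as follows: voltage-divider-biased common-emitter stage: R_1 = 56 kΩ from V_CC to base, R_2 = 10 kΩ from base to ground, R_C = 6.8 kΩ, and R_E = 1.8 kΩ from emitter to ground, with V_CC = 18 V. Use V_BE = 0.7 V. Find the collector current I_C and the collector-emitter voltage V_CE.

I_C ≈ 1 mA, V_CE ≈ 9 V

Thevenize the base divider: V_Th = V_CC·R_2/(R_1+R_2) = 18×10/66 = 2.73 V, R_Th = R_1‖R_2 = 8.48 kΩ.
Base-emitter loop: V_Th = I_B·R_Th + V_BE + (β+1)I_B·R_E, so I_B = (2.73 − 0.7) / (8.48 + 76×1.8) = 0.014 mA.
I_C = β·I_B = 75×0.014 = 1.05 mA, and I_E = (β+1)I_B = 1.06 mA.
V_CE = V_CC − I_C·R_C − I_E·R_E = 18 − 1.05×6.8 − 1.06×1.8 = 8.97 V.
V_CE = 8.97 V > 0.2 V confirms active-region operation.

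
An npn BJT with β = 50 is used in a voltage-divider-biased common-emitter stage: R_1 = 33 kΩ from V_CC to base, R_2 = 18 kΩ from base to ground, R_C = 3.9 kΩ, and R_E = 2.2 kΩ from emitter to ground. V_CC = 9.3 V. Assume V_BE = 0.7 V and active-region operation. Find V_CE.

Thevenize the base divider: V_Th = V_CC·R_2/(R_1+R_2) = 9.3×18/51 = 3.28 V, R_Th = R_1‖R_2 = 11.6 kΩ.
Base-emitter loop: V_Th = I_B·R_Th + V_BE + (β+1)I_B·R_E, so I_B = (3.28 − 0.7) / (11.6 + 51×2.2) = 0.0209 mA.
I_C = β·I_B = 50×0.0209 = 1.04 mA, and I_E = (β+1)I_B = 1.06 mA.
V_CE = V_CC − I_C·R_C − I_E·R_E = 9.3 − 1.04×3.9 − 1.06×2.2 = 2.89 V.
V_CE = 2.89 V > 0.2 V confirms active-region operation.

V_CE ≈ 2.9 V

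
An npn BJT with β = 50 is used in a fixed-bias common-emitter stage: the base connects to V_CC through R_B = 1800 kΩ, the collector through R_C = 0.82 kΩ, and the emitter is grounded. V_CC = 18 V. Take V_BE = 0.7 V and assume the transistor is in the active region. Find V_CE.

Base loop: V_CC = I_B·R_B + V_BE, so I_B = (18 − 0.7)/1800 kΩ = 0.00961 mA.
In the active region I_C = β·I_B = 50 × 0.00961 = 0.481 mA.
Collector loop: V_CE = V_CC − I_C·R_C = 18 − 0.481×0.82 = 17.6 V.
Since V_CE = 17.6 V > V_CE(sat) ≈ 0.2 V, the transistor is in the active region as assumed.

V_CE ≈ 18 V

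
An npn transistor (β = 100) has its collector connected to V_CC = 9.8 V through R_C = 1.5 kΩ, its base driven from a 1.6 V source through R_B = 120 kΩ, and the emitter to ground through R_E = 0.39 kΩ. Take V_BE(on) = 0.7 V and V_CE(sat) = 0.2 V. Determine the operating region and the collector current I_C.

Assume active. Base-emitter loop: I_B = (V_BB − V_BE)/(R_B + (β+1)R_E) = (1.6 − 0.7)/(120 + 101×0.39) = 0.00565 mA.
I_C = β·I_B = 100×0.00565 = 0.565 mA.
V_CE = V_CC − I_C·R_C − I_E·R_E = 9.8 − 0.565×1.5 − 0.57×0.39 = 8.73 V > V_CE(sat), so the active-region assumption holds.

active; I_C ≈ 0.56 mA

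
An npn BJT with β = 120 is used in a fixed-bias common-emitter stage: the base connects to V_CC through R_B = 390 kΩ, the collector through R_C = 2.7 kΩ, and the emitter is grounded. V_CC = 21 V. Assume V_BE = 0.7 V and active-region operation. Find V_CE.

V_CE ≈ 4.1 V

Base loop: V_CC = I_B·R_B + V_BE, so I_B = (21 − 0.7)/390 kΩ = 0.0521 mA.
In the active region I_C = β·I_B = 120 × 0.0521 = 6.25 mA.
Collector loop: V_CE = V_CC − I_C·R_C = 21 − 6.25×2.7 = 4.14 V.
Since V_CE = 4.14 V > V_CE(sat) ≈ 0.2 V, the transistor is in the active region as assumed.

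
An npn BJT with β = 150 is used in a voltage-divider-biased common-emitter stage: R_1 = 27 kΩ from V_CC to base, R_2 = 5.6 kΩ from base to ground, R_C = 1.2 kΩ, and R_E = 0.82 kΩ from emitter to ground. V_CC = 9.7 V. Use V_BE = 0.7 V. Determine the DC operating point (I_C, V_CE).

Thevenize the base divider: V_Th = V_CC·R_2/(R_1+R_2) = 9.7×5.6/32.6 = 1.67 V, R_Th = R_1‖R_2 = 4.64 kΩ.
Base-emitter loop: V_Th = I_B·R_Th + V_BE + (β+1)I_B·R_E, so I_B = (1.67 − 0.7) / (4.64 + 151×0.82) = 0.00752 mA.
I_C = β·I_B = 150×0.00752 = 1.13 mA, and I_E = (β+1)I_B = 1.14 mA.
V_CE = V_CC − I_C·R_C − I_E·R_E = 9.7 − 1.13×1.2 − 1.14×0.82 = 7.41 V.
V_CE = 7.41 V > 0.2 V confirms active-region operation.

I_C ≈ 1.1 mA, V_CE ≈ 7.4 V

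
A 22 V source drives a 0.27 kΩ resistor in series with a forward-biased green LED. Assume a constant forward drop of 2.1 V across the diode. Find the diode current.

KVL around the loop: 22 = V_D + I·R = 2.1 + I × 0.27 kΩ.
So I = (22 − 2.1) / 0.27 kΩ = 19.9 / 0.27 = 73.7 mA.

I ≈ 74 mA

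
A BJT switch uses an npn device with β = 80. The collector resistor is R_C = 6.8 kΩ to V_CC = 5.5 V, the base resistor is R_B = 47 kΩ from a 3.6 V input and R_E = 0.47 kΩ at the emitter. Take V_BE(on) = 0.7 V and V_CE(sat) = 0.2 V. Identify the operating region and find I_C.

saturation; I_C ≈ 0.73 mA

Assume active: I_B = (3.6 − 0.7)/(47 + 81×0.47) = 0.0341 mA, I_C = β·I_B = 2.73 mA.
Then V_CE = 5.5 − 2.73×6.8 − 2.76×0.47 = -14.3 V < 0.2 V — the active assumption fails.
Re-solve with V_CE = 0.2 V. KCL at the emitter: V_E/R_E = (V_BB−0.7−V_E)/R_B + (V_CC−0.2−V_E)/R_C, giving V_E = 0.366 V.
I_C = (V_CC − 0.2 − V_E)/R_C = (5.3 − 0.366)/6.8 = 0.726 mA.
Check: I_B = (2.9 − 0.366)/47 = 0.0539 mA, and β·I_B = 4.31 mA > I_C, confirming saturation.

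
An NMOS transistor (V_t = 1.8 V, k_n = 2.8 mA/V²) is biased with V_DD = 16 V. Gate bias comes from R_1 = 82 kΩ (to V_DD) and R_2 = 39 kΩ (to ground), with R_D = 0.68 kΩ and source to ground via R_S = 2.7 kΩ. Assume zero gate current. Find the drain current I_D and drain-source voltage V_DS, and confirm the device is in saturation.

I_D ≈ 0.94 mA, V_DS ≈ 13 V

V_G = V_DD·R_2/(R_1+R_2) = 16×39/121 = 5.16 V.
Assume saturation: I_D = (k_n/2)(V_GS − V_t)² with V_GS = V_G − I_D·R_S = 5.16 − 2.7·I_D.
Substituting gives 10.2·I_D² − 26.4·I_D + 15.8 = 0, with roots I_D = 0.94 or 1.64 mA.
The root I_D = 1.64 mA gives V_GS = 0.716 V ≤ V_t, so take I_D = 0.94 mA.
Then V_GS = 2.62 V and V_DS = V_DD − I_D(R_D+R_S) = 16 − 0.94×3.38 = 12.8 V.
Saturation requires V_DS ≥ V_GS − V_t = 0.819 V; 12.8 ≥ 0.819 ✓.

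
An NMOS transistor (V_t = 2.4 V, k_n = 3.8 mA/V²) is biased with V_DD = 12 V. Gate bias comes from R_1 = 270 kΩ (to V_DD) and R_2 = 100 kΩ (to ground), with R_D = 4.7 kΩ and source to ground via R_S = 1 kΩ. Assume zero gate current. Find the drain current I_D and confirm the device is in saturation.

I_D ≈ 0.39 mA

V_G = V_DD·R_2/(R_1+R_2) = 12×100/370 = 3.24 V.
Assume saturation: I_D = (k_n/2)(V_GS − V_t)² with V_GS = V_G − I_D·R_S = 3.24 − 1·I_D.
Substituting gives 1.9·I_D² − 4.2·I_D + 1.35 = 0, with roots I_D = 0.39 or 1.82 mA.
The root I_D = 1.82 mA gives V_GS = 1.42 V ≤ V_t, so take I_D = 0.39 mA.
Then V_GS = 2.85 V and V_DS = V_DD − I_D(R_D+R_S) = 12 − 0.39×5.7 = 9.78 V.
Saturation requires V_DS ≥ V_GS − V_t = 0.453 V; 9.78 ≥ 0.453 ✓.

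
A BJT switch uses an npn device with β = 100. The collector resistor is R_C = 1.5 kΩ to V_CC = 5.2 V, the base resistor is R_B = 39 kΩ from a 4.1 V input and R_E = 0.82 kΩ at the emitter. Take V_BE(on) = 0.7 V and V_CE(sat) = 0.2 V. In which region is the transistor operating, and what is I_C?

saturation; I_C ≈ 2.1 mA

Assume active: I_B = (4.1 − 0.7)/(39 + 101×0.82) = 0.0279 mA, I_C = β·I_B = 2.79 mA.
Then V_CE = 5.2 − 2.79×1.5 − 2.82×0.82 = -1.3 V < 0.2 V — the active assumption fails.
Re-solve with V_CE = 0.2 V. KCL at the emitter: V_E/R_E = (V_BB−0.7−V_E)/R_B + (V_CC−0.2−V_E)/R_C, giving V_E = 1.79 V.
I_C = (V_CC − 0.2 − V_E)/R_C = (5 − 1.79)/1.5 = 2.14 mA.
Check: I_B = (3.4 − 1.79)/39 = 0.0413 mA, and β·I_B = 4.13 mA > I_C, confirming saturation.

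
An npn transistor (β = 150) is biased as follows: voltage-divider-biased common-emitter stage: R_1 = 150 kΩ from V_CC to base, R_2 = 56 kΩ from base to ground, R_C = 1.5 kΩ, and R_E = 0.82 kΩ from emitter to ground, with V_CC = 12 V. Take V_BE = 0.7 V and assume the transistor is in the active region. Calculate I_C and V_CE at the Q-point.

Thevenize the base divider: V_Th = V_CC·R_2/(R_1+R_2) = 12×56/206 = 3.26 V, R_Th = R_1‖R_2 = 40.8 kΩ.
Base-emitter loop: V_Th = I_B·R_Th + V_BE + (β+1)I_B·R_E, so I_B = (3.26 − 0.7) / (40.8 + 151×0.82) = 0.0156 mA.
I_C = β·I_B = 150×0.0156 = 2.33 mA, and I_E = (β+1)I_B = 2.35 mA.
V_CE = V_CC − I_C·R_C − I_E·R_E = 12 − 2.33×1.5 − 2.35×0.82 = 6.57 V.
V_CE = 6.57 V > 0.2 V confirms active-region operation.

I_C ≈ 2.3 mA, V_CE ≈ 6.6 V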